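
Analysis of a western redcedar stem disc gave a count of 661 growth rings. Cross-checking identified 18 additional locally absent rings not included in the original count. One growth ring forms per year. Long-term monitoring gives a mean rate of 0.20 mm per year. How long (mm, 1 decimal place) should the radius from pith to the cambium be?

Correcting the raw count gives 661 + 18 = 679 true growth rings.
Length ≈ 0.20 × 679 = 135.8 mm.

135.8 mm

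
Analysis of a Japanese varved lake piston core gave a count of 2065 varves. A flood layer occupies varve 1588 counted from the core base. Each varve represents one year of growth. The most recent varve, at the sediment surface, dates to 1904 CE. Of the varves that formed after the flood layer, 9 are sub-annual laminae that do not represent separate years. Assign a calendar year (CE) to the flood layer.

2065 − 1588 = 477 varves lie beyond the flood layer toward the sediment surface.
477 − 9 false = 468 true varves after the flood layer.
Counting back 468 years from 1904 CE places the flood layer in 1904 − 468 = 1436 CE.

1436 CE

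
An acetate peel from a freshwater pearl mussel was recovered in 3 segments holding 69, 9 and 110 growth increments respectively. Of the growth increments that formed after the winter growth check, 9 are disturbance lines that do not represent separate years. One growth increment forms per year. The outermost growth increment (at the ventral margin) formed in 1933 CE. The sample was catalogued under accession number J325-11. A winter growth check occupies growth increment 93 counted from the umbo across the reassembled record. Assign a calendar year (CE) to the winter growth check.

Total growth increments = 69 + 9 + 110 = 188.
The winter growth check sits at growth increment 93 from the umbo, so 188 − 93 = 95 growth increments formed after it.
Removing the 9 false growth increments leaves 95 − 9 = 86 true growth increments beyond the winter growth check.
Counting back 86 years from 1933 CE places the winter growth check in 1933 − 86 = 1847 CE.

1847 CE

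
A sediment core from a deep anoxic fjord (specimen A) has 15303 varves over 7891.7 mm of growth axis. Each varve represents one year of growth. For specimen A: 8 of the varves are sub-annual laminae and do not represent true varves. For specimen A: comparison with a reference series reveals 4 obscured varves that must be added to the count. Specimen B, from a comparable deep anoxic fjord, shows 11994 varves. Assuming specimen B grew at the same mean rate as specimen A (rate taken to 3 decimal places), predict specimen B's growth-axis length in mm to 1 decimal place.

Specimen A: true varve count = 15303 − 8 + 4 = 15299.
A: Extension rate ≈ 7891.7 / 15299 = 0.516 mm/year.
Length of B = 0.516 × 11994 = 6188.9 mm.

6188.9 mm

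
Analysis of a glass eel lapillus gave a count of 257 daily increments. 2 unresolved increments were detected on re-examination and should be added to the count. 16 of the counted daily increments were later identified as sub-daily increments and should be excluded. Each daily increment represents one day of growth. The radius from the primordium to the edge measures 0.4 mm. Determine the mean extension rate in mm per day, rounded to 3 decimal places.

Correcting the raw count gives 257 − 16 + 2 = 243 true daily increments.
Mean rate = 0.4 mm / 243 days ≈ 0.002 mm per day.

0.002 mm per day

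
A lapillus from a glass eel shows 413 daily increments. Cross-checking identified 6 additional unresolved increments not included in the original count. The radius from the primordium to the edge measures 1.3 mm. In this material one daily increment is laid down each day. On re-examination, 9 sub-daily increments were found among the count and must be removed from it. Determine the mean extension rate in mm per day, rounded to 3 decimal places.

After corrections the count is 413 − 9 + 6 = 410 daily increments.
Mean rate = 1.3 mm / 410 days ≈ 0.003 mm per day.

0.003 mm per day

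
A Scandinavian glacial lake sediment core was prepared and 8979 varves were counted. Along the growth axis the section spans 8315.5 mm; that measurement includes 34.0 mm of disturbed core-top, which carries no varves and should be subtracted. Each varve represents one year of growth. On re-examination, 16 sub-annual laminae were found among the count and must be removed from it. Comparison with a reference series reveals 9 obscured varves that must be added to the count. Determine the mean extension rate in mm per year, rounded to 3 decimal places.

Correcting the raw count gives 8979 − 16 + 9 = 8972 true varves.
Net length = 8315.5 − 34.0 = 8281.5 mm.
8281.5 mm over 8972 years gives 8281.5 / 8972 ≈ 0.923 mm per year.

0.923 mm per year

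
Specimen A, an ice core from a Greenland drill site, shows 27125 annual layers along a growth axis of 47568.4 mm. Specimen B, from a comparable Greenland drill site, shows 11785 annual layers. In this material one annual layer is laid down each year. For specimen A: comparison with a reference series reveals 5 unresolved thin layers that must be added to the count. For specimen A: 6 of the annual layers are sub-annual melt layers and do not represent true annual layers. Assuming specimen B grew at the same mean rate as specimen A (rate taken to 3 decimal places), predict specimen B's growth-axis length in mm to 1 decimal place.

20670.9 mm

Specimen A: correcting the raw count gives 27125 − 6 + 5 = 27124 true annual layers.
A: 47568.4 mm over 27124 years gives 47568.4 / 27124 ≈ 1.754 mm/year.
B's length ≈ 1.754 × 11785 = 20670.9 mm.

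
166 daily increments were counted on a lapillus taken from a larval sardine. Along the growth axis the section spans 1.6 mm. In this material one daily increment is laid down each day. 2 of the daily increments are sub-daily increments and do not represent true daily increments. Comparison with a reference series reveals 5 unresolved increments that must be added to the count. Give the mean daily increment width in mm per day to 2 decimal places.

0.01 mm per day

After corrections the count is 166 − 2 + 5 = 169 daily increments.
Extension rate ≈ 1.6 / 169 = 0.01 mm per day.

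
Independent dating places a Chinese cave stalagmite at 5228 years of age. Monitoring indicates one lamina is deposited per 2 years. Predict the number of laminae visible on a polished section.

2614 laminae

At 2 years per lamina, 5228 / 2 = 2614 laminae are expected.
So 2614 laminae should be present.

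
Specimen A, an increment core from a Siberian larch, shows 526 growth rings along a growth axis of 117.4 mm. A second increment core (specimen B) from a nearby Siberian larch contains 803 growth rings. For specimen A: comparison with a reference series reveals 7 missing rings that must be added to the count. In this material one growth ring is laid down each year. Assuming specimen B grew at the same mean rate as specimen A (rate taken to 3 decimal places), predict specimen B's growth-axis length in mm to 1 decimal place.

Specimen A: after corrections the count is 526 + 7 = 533 growth rings.
A: 117.4 mm over 533 years gives 117.4 / 533 ≈ 0.220 mm/yr.
Length of B = 0.220 × 803 = 176.7 mm.

176.7 mm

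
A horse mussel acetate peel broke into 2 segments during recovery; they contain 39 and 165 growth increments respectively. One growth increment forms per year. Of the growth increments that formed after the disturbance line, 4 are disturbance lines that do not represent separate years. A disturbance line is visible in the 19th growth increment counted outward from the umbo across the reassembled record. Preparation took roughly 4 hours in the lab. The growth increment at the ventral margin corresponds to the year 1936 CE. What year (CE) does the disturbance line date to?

1755 CE

Total growth increments = 39 + 165 = 204.
Between growth increment 19 and the ventral margin there are 204 − 19 = 185 growth increments.
Removing the 4 false growth increments leaves 185 − 4 = 181 true growth increments beyond the disturbance line.
1936 − 181 = 1755 CE.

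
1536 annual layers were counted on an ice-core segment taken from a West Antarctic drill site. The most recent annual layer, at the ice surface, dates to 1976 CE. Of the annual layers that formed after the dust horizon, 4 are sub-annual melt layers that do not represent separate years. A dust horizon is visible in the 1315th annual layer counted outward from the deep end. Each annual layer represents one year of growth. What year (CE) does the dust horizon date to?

1536 − 1315 = 221 annual layers lie beyond the dust horizon toward the ice surface.
221 − 4 false = 217 true annual layers after the dust horizon.
Counting back 217 years from 1976 CE places the dust horizon in 1976 − 217 = 1759 CE.

1759 CE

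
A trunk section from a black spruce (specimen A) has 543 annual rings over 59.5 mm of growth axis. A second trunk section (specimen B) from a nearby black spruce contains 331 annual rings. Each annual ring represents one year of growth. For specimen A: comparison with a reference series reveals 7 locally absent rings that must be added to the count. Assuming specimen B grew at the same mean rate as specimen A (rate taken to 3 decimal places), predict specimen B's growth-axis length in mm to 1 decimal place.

Specimen A: adjusted count: 543 + 7 = 550 annual rings.
A: Mean rate = 59.5 mm / 550 years ≈ 0.108 mm per year.
Length of B = 0.108 × 331 = 35.7 mm.

35.7 mm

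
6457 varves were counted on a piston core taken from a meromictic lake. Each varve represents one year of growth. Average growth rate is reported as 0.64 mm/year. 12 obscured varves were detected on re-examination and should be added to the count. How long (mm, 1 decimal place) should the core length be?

After corrections the count is 6457 + 12 = 6469 varves.
6469 years at 0.64 mm/year gives 0.64 × 6469 = 4140.2 mm.

4140.2 mm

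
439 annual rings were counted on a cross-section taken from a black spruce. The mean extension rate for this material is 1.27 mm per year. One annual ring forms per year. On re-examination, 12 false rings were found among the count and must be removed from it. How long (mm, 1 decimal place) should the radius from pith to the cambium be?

Adjusted count: 439 − 12 = 427 annual rings.
Length ≈ 1.27 × 427 = 542.3 mm.

542.3 mm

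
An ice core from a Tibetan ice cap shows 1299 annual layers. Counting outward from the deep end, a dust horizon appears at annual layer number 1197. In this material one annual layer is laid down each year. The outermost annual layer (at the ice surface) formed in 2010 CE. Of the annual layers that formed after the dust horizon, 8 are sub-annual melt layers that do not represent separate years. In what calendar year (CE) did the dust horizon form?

Between annual layer 1197 and the ice surface there are 1299 − 1197 = 102 annual layers.
Removing the 8 false annual layers leaves 102 − 8 = 94 true annual layers beyond the dust horizon.
2010 − 94 = 1916 CE.

1916 CE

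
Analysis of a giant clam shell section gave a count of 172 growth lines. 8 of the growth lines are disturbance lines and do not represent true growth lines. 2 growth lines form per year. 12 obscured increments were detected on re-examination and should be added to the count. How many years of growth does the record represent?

88 years

After corrections the count is 172 − 8 + 12 = 176 growth lines.
With 2 growth lines per year, 176 / 2 = 88 years.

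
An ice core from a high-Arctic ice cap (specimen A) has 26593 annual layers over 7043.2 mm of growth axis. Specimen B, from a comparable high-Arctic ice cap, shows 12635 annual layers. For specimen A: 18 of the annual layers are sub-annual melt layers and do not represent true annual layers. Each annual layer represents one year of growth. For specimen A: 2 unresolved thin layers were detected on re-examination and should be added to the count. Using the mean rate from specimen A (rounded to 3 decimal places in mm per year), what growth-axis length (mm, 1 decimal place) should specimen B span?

Specimen A: after corrections the count is 26593 − 18 + 2 = 26577 annual layers.
A: Mean rate = 7043.2 mm / 26577 years ≈ 0.265 mm/yr.
B's length ≈ 0.265 × 12635 = 3348.3 mm.

3348.3 mm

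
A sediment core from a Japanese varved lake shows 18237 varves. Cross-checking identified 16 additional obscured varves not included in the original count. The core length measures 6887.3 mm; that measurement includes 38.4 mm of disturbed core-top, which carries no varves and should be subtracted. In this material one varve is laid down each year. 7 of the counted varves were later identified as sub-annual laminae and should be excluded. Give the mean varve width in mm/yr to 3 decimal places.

After corrections the count is 18237 − 7 + 16 = 18246 varves.
The growth record spans 6887.3 − 38.4 = 6848.9 mm.
Extension rate ≈ 6848.9 / 18246 = 0.375 mm/yr.

0.375 mm/yr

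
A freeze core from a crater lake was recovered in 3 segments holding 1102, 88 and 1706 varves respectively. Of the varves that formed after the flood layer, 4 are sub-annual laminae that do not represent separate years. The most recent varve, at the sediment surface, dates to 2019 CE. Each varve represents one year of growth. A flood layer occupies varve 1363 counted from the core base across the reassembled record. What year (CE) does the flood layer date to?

490 CE

Total varves = 1102 + 88 + 1706 = 2896.
The flood layer sits at varve 1363 from the core base, so 2896 − 1363 = 1533 varves formed after it.
1533 − 4 false = 1529 true varves after the flood layer.
The varve at the sediment surface is 2019 CE, so the flood layer dates to 2019 − 1529 = 490 CE.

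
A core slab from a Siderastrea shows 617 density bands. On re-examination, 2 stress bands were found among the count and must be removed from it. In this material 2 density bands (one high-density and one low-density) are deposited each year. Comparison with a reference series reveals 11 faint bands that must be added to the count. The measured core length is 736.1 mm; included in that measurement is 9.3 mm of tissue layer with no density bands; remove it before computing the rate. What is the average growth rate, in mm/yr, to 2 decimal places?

2.32 mm/yr

Adjusted count: 617 − 2 + 11 = 626 density bands.
Dividing by 2 density bands per year: 626 / 2 = 313 years.
Net length = 736.1 − 9.3 = 726.8 mm.
726.8 mm over 313 years gives 726.8 / 313 ≈ 2.32 mm/yr.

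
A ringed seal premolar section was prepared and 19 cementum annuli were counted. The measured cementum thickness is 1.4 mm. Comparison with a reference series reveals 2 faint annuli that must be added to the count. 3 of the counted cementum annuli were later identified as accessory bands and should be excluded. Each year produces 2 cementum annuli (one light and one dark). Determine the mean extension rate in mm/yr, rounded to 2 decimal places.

Adjusted count: 19 − 3 + 2 = 18 cementum annuli.
18 cementum annuli at 2 per year is 18 / 2 = 9 years.
Mean rate = 1.4 mm / 9 years ≈ 0.16 mm/yr.

0.16 mm/yr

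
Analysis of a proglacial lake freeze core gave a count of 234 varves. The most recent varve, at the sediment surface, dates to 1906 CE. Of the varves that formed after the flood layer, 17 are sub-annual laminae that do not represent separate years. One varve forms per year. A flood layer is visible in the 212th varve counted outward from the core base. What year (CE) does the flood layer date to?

234 − 212 = 22 varves lie beyond the flood layer toward the sediment surface.
Removing the 17 false varves leaves 22 − 17 = 5 true varves beyond the flood layer.
The varve at the sediment surface is 1906 CE, so the flood layer dates to 1906 − 5 = 1901 CE.

1901 CE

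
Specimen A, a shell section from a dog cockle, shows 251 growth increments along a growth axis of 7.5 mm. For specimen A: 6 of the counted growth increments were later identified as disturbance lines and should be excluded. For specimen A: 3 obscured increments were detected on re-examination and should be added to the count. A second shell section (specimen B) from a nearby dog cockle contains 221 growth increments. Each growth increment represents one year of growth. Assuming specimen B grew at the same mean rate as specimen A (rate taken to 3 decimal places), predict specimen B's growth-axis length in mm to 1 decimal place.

6.6 mm

Specimen A: true growth increment count = 251 − 6 + 3 = 248.
A: 7.5 mm over 248 years gives 7.5 / 248 ≈ 0.030 mm per year.
For B, 0.030 mm/year × 221 years = 6.6 mm.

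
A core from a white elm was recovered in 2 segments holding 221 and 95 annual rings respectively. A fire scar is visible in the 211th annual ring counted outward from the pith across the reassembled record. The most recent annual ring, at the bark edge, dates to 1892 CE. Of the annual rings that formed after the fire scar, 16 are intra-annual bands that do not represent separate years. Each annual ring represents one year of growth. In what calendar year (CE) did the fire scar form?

1803 CE

Total annual rings = 221 + 95 = 316.
316 − 211 = 105 annual rings lie beyond the fire scar toward the bark edge.
Removing the 16 false annual rings leaves 105 − 16 = 89 true annual rings beyond the fire scar.
Counting back 89 years from 1892 CE places the fire scar in 1892 − 89 = 1803 CE.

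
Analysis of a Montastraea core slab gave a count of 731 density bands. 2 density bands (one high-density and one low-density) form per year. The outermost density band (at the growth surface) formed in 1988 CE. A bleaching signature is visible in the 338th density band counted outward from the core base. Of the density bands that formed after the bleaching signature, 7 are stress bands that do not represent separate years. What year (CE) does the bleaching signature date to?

1795 CE

Between density band 338 and the growth surface there are 731 − 338 = 393 density bands.
393 − 7 false = 386 true density bands after the bleaching signature.
386 density bands at 2 per year is 386 / 2 = 193 years.
Counting back 193 years from 1988 CE places the bleaching signature in 1988 − 193 = 1795 CE.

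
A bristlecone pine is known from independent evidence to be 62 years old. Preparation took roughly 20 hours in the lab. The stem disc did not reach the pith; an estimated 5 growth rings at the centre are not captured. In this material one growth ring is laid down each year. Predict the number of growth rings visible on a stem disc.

57 growth rings

Expected growth rings over 62 years: 62.
62 − 5 missed = 57 growth rings expected in the prepared section.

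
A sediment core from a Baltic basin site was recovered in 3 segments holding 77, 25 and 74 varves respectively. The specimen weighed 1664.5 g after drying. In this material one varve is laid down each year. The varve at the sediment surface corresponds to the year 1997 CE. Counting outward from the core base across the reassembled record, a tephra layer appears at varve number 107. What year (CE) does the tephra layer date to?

Total varves = 77 + 25 + 74 = 176.
The tephra layer sits at varve 107 from the core base, so 176 − 107 = 69 varves formed after it.
The varve at the sediment surface is 1997 CE, so the tephra layer dates to 1997 − 69 = 1928 CE.

1928 CE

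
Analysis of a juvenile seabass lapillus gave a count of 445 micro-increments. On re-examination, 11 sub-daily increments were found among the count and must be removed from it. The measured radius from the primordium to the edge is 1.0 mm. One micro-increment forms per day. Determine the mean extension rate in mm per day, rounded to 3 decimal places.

0.002 mm per day

Correcting the raw count gives 445 − 11 = 434 true micro-increments.
1.0 mm over 434 days gives 1.0 / 434 ≈ 0.002 mm per day.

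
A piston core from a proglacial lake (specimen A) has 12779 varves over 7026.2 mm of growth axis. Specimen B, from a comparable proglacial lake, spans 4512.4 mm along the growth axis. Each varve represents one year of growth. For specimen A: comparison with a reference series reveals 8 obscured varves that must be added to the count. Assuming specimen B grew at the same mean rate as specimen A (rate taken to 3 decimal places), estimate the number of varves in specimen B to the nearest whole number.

8219 varves

Specimen A: correcting the raw count gives 12779 + 8 = 12787 true varves.
A: Extension rate ≈ 7026.2 / 12787 = 0.549 mm/yr.
Specimen B: 4512.4 mm / 0.549 mm per year = 8219.31 years ≈ 8219 varves.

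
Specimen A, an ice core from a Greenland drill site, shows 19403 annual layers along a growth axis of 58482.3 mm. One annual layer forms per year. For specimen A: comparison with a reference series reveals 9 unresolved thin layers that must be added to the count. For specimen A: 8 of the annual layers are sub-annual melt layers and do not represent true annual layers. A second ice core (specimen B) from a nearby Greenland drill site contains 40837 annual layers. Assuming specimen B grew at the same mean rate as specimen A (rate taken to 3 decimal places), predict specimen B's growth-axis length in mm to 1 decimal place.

123082.7 mm

Specimen A: true annual layer count = 19403 − 8 + 9 = 19404.
A: Extension rate ≈ 58482.3 / 19404 = 3.014 mm per year.
B's length ≈ 3.014 × 40837 = 123082.7 mm.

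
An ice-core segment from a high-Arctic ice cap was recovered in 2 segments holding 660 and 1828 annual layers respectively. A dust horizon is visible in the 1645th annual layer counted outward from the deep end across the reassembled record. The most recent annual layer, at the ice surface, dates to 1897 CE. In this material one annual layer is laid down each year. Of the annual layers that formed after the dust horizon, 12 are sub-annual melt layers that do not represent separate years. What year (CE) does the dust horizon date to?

Total annual layers = 660 + 1828 = 2488.
The dust horizon sits at annual layer 1645 from the deep end, so 2488 − 1645 = 843 annual layers formed after it.
Removing the 12 false annual layers leaves 843 − 12 = 831 true annual layers beyond the dust horizon.
1897 − 831 = 1066 CE.

1066 CE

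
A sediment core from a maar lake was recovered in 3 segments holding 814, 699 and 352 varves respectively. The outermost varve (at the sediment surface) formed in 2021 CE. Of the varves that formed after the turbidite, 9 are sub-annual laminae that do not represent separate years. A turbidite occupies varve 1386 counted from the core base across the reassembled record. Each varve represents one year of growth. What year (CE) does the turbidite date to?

Total varves = 814 + 699 + 352 = 1865.
Between varve 1386 and the sediment surface there are 1865 − 1386 = 479 varves.
479 − 9 false = 470 true varves after the turbidite.
2021 − 470 = 1551 CE.

1551 CE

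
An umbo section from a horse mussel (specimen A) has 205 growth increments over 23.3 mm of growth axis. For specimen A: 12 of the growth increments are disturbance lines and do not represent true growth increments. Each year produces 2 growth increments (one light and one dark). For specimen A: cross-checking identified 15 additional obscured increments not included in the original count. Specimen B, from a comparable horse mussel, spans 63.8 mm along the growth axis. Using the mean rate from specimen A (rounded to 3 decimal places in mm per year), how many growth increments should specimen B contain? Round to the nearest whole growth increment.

Specimen A: true growth increment count = 205 − 12 + 15 = 208.
Specimen A: with 2 growth increments per year, 208 / 2 = 104 years.
A: 23.3 mm over 104 years gives 23.3 / 104 ≈ 0.224 mm per year.
For B, 63.8 / 0.224 = 284.82 years; at 2 growth increments per year that is 284.82 × 2 ≈ 570 growth increments.

570 growth increments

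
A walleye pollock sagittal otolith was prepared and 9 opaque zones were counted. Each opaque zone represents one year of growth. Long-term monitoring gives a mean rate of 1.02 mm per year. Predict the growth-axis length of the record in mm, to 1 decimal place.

The record spans 9 years at 1.02 mm per year.
9 years at 1.02 mm/year gives 1.02 × 9 = 9.2 mm.

9.2 mm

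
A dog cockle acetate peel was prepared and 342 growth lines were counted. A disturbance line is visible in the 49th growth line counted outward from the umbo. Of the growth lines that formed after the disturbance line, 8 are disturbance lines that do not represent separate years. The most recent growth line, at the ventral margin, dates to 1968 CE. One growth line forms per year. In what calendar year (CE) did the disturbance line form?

1683 CE

The disturbance line sits at growth line 49 from the umbo, so 342 − 49 = 293 growth lines formed after it.
Removing the 8 false growth lines leaves 293 − 8 = 285 true growth lines beyond the disturbance line.
Counting back 285 years from 1968 CE places the disturbance line in 1968 − 285 = 1683 CE.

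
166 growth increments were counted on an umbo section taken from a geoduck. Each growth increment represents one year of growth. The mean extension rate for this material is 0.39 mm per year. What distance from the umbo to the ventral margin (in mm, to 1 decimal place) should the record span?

166 years of growth are recorded.
Predicted length = 0.39 mm/year × 166 years = 64.7 mm.

64.7 mm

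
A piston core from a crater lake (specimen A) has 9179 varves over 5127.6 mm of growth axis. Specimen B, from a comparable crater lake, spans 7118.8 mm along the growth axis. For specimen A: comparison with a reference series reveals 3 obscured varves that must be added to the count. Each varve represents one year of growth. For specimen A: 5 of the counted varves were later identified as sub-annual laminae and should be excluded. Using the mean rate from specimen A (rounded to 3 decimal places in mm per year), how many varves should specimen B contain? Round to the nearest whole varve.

Specimen A: correcting the raw count gives 9179 − 5 + 3 = 9177 true varves.
A: Mean rate = 5127.6 mm / 9177 years ≈ 0.559 mm per year.
Specimen B: 7118.8 mm / 0.559 mm per year = 12734.88 years ≈ 12735 varves.

12735 varves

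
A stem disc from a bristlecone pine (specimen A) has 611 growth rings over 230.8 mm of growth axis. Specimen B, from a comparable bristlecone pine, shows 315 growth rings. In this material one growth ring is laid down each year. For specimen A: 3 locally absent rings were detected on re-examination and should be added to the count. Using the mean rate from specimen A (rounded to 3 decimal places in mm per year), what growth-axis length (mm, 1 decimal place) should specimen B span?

Specimen A: true growth ring count = 611 + 3 = 614.
A: Extension rate ≈ 230.8 / 614 = 0.376 mm/yr.
Length of B = 0.376 × 315 = 118.4 mm.

118.4 mm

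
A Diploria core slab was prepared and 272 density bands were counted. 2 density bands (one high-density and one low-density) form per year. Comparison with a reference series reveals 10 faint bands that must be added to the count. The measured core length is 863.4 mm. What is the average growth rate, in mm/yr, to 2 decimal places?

6.12 mm/yr

After corrections the count is 272 + 10 = 282 density bands.
With 2 density bands per year, 282 / 2 = 141 years.
Extension rate ≈ 863.4 / 141 = 6.12 mm/yr.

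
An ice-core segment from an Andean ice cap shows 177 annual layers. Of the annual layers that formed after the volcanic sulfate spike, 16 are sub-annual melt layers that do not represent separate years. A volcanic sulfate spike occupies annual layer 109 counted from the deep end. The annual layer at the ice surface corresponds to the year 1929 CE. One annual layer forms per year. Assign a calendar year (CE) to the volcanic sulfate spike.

The volcanic sulfate spike sits at annual layer 109 from the deep end, so 177 − 109 = 68 annual layers formed after it.
68 − 16 false = 52 true annual layers after the volcanic sulfate spike.
The annual layer at the ice surface is 1929 CE, so the volcanic sulfate spike dates to 1929 − 52 = 1877 CE.

1877 CE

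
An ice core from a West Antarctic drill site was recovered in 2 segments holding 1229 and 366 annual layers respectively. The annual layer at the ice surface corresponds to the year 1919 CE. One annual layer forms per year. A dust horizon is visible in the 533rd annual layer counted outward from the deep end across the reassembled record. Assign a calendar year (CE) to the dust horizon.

Total annual layers = 1229 + 366 = 1595.
The dust horizon sits at annual layer 533 from the deep end, so 1595 − 533 = 1062 annual layers formed after it.
1919 − 1062 = 857 CE.

857 CE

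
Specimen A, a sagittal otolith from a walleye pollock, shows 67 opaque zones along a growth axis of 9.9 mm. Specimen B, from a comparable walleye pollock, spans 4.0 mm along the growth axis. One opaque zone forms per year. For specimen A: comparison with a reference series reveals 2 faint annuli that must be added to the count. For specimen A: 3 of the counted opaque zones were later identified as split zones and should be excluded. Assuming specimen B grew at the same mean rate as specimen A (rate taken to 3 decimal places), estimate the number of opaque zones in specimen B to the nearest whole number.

Specimen A: adjusted count: 67 − 3 + 2 = 66 opaque zones.
A: Mean rate = 9.9 mm / 66 years ≈ 0.150 mm per year.
Specimen B: 4.0 mm / 0.150 mm per year = 26.67 years ≈ 27 opaque zones.

27 opaque zones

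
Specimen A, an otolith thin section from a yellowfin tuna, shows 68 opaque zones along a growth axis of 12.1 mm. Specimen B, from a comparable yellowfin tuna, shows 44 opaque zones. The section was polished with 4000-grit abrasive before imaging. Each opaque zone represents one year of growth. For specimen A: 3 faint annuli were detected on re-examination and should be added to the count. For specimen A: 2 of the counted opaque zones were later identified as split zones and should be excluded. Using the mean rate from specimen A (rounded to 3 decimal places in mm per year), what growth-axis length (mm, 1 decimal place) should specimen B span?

7.7 mm

Specimen A: true opaque zone count = 68 − 2 + 3 = 69.
A: 12.1 mm over 69 years gives 12.1 / 69 ≈ 0.175 mm per year.
Length of B = 0.175 × 44 = 7.7 mm.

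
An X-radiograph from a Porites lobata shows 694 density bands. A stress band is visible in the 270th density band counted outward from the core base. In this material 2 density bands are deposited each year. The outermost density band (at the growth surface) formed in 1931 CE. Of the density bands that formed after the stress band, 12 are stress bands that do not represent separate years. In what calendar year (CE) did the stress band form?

The stress band sits at density band 270 from the core base, so 694 − 270 = 424 density bands formed after it.
424 − 12 false = 412 true density bands after the stress band.
With 2 density bands per year, 412 / 2 = 206 years.
Counting back 206 years from 1931 CE places the stress band in 1931 − 206 = 1725 CE.

1725 CE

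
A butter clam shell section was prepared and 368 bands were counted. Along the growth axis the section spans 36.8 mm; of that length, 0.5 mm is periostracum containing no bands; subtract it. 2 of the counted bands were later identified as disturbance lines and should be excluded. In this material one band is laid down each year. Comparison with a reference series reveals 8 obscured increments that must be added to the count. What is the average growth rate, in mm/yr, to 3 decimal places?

0.097 mm/yr

Adjusted count: 368 − 2 + 8 = 374 bands.
The growth record spans 36.8 − 0.5 = 36.3 mm.
Extension rate ≈ 36.3 / 374 = 0.097 mm/yr.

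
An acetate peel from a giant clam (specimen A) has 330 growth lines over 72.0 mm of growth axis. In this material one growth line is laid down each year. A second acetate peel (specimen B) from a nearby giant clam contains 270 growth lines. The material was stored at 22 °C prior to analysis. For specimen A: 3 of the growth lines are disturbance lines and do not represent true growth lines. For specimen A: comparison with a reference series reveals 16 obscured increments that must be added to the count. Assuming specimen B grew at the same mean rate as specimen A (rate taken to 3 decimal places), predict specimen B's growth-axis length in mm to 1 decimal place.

56.7 mm

Specimen A: true growth line count = 330 − 3 + 16 = 343.
A: 72.0 mm over 343 years gives 72.0 / 343 ≈ 0.210 mm/yr.
Length of B = 0.210 × 270 = 56.7 mm.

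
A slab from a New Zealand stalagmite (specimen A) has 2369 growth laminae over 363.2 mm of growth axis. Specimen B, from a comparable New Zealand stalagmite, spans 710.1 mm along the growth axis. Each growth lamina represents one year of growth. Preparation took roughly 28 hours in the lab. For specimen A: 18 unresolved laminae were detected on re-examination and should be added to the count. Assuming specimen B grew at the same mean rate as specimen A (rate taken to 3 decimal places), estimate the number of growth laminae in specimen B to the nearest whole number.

Specimen A: after corrections the count is 2369 + 18 = 2387 growth laminae.
A: Mean rate = 363.2 mm / 2387 years ≈ 0.152 mm/yr.
B spans 710.1 / 0.152 = 4671.71 years ≈ 4672 growth laminae.

4672 growth laminae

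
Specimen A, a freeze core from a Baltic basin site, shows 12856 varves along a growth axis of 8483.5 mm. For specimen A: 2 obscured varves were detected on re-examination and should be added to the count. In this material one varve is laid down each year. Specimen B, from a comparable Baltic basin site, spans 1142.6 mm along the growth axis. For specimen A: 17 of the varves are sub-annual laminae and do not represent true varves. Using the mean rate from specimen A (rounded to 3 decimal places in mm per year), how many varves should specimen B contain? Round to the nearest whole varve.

Specimen A: adjusted count: 12856 − 17 + 2 = 12841 varves.
A: Mean rate = 8483.5 mm / 12841 years ≈ 0.661 mm per year.
For B, 1142.6 / 0.661 = 1728.59 years ≈ 1729 varves.

1729 varves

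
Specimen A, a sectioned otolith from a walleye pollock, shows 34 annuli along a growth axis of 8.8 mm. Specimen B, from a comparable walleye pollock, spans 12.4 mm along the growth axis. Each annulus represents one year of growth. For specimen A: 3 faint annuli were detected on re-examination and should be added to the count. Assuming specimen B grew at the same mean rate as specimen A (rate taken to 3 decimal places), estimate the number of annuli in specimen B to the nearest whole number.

Specimen A: correcting the raw count gives 34 + 3 = 37 true annuli.
A: 8.8 mm over 37 years gives 8.8 / 37 ≈ 0.238 mm/year.
Specimen B: 12.4 mm / 0.238 mm per year = 52.10 years ≈ 52 annuli.

52 annuli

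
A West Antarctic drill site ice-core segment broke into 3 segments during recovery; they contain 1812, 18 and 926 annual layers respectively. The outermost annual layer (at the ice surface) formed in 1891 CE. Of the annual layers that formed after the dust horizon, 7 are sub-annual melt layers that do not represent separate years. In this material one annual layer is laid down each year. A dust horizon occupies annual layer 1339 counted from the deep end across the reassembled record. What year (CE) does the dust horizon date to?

481 CE

Total annual layers = 1812 + 18 + 926 = 2756.
Between annual layer 1339 and the ice surface there are 2756 − 1339 = 1417 annual layers.
Removing the 7 false annual layers leaves 1417 − 7 = 1410 true annual layers beyond the dust horizon.
The annual layer at the ice surface is 1891 CE, so the dust horizon dates to 1891 − 1410 = 481 CE.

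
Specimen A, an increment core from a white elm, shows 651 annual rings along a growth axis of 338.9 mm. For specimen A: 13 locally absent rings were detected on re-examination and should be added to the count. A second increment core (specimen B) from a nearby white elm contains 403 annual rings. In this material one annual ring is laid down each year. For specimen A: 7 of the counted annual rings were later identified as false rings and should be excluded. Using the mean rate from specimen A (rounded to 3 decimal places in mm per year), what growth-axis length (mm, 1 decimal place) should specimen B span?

207.9 mm

Specimen A: adjusted count: 651 − 7 + 13 = 657 annual rings.
A: 338.9 mm over 657 years gives 338.9 / 657 ≈ 0.516 mm/year.
For B, 0.516 mm/year × 403 years = 207.9 mm.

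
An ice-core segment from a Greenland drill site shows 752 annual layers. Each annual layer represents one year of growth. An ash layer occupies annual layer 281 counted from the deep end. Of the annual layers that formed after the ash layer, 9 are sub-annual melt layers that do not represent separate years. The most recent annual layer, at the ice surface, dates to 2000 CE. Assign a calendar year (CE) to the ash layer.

Between annual layer 281 and the ice surface there are 752 − 281 = 471 annual layers.
471 − 9 false = 462 true annual layers after the ash layer.
Counting back 462 years from 2000 CE places the ash layer in 2000 − 462 = 1538 CE.

1538 CE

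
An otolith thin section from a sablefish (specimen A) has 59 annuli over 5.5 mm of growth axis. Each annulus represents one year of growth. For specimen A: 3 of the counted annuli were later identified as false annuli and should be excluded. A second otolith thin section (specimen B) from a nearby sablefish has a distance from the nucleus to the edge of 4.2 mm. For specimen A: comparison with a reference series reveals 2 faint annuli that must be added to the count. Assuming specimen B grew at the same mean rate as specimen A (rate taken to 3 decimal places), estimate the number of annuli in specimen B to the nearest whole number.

Specimen A: true annulus count = 59 − 3 + 2 = 58.
A: Extension rate ≈ 5.5 / 58 = 0.095 mm/year.
B spans 4.2 / 0.095 = 44.21 years ≈ 44 annuli.

44 annuli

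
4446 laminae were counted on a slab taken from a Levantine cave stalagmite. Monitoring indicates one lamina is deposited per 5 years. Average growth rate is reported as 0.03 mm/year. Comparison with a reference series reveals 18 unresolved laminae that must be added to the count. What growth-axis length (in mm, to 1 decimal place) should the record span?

669.6 mm

Adjusted count: 4446 + 18 = 4464 laminae.
Multiplying by 5 years per lamina: 4464 × 5 = 22320 years.
22320 years at 0.03 mm/year gives 0.03 × 22320 = 669.6 mm.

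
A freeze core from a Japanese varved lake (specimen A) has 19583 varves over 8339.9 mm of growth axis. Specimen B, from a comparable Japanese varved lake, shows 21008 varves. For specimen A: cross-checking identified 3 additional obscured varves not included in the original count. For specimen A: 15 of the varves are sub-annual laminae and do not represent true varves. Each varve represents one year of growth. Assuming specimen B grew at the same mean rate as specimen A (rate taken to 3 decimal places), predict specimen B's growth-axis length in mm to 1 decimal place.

8949.4 mm

Specimen A: true varve count = 19583 − 15 + 3 = 19571.
A: Extension rate ≈ 8339.9 / 19571 = 0.426 mm/year.
Length of B = 0.426 × 21008 = 8949.4 mm.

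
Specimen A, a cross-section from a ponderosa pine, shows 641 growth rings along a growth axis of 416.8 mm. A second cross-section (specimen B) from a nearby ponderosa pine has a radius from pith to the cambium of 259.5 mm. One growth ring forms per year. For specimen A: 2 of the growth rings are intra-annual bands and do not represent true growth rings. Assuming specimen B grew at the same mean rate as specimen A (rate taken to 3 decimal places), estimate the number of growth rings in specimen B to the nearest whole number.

398 growth rings

Specimen A: correcting the raw count gives 641 − 2 = 639 true growth rings.
A: 416.8 mm over 639 years gives 416.8 / 639 ≈ 0.652 mm/year.
B spans 259.5 / 0.652 = 398.01 years ≈ 398 growth rings.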